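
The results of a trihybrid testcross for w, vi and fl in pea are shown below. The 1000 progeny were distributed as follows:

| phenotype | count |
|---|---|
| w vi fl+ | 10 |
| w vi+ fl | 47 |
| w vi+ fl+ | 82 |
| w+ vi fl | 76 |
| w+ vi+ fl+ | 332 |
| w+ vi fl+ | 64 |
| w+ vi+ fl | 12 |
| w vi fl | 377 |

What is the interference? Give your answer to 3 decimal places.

0.081

The two most frequent reciprocal classes, w+ vi+ fl+ and w vi fl, are the parental types, so the F1 was w+ vi+ fl+ / w vi fl.
The two rarest classes, w+ vi+ fl and w vi fl+, are the double crossovers. Comparing them with the parentals, only the fl allele has switched, so fl is the middle locus and the order is vi – fl – w.
vi–fl: (111 + 22)/1000 = 0.1330; fl–w: (158 + 22)/1000 = 0.1800.
Expected DCO frequency = 0.1330 × 0.1800 ≈ 0.02394; observed = 22/1000 ≈ 0.02200.
Coefficient of coincidence = 0.02200/0.02394 ≈ 0.919; interference = 1 − 0.919 = 0.081.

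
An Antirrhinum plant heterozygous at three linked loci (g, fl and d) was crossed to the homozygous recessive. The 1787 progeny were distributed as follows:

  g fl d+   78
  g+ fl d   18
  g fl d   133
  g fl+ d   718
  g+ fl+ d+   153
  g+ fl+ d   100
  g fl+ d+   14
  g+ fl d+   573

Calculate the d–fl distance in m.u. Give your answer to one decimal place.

17.8 m.u.

The two most frequent reciprocal classes, g+ fl d+ and g fl+ d, are the parental types, so the F1 was g+ fl d+ / g fl+ d.
The two rarest classes, g+ fl d and g fl+ d+, are the double crossovers. Comparing them with the parentals, only the d allele has switched, so d is the middle locus and the order is g – d – fl.
Crossovers in the d–fl interval produce the single-crossover classes g+ fl+ d+ and g fl d (153 + 133 = 286) plus the double crossovers (32).
RF(d–fl) = (286 + 32) / 1787 = 318/1787 = 0.1780 → 17.8 m.u.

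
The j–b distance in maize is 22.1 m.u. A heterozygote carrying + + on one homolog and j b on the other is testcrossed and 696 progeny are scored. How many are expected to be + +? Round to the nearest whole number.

271

A map distance of 22.1 m.u. corresponds to a recombination frequency of 0.221.
The F1 is + + / j b, so + + is a parental gamete class with expected frequency (1 − r)/2 = 0.779/2 = 0.3895.
Expected number = 0.3895 × 696 = 271.09 ≈ 271.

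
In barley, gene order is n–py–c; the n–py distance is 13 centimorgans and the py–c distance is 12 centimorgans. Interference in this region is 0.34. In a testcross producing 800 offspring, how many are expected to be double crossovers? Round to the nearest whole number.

8

Map distances give recombination frequencies of 0.130 and 0.120 for the two intervals.
With interference 0.34 (so coincidence = 0.66), expected double-crossover frequency = 0.130 × 0.120 × 0.66 = 0.01030.
Expected number = 0.01030 × 800 = 8.24 ≈ 8.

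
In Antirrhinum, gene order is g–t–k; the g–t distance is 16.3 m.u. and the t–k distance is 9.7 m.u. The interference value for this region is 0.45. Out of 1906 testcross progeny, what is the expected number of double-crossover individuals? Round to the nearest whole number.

17

Map distances give recombination frequencies of 0.163 and 0.097 for the two intervals.
With interference 0.45 (so coincidence = 0.55), expected double-crossover frequency = 0.163 × 0.097 × 0.55 = 0.00870.
Expected number = 0.00870 × 1906 = 16.57 ≈ 17.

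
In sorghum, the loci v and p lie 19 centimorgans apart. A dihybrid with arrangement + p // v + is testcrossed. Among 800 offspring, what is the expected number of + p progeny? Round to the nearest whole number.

A map distance of 19 centimorgans corresponds to a recombination frequency of 0.190.
The F1 is + p / v +, so + p is a parental gamete class with expected frequency (1 − r)/2 = 0.810/2 = 0.4050.
Expected number = 0.4050 × 800 = 324.00 ≈ 324.

324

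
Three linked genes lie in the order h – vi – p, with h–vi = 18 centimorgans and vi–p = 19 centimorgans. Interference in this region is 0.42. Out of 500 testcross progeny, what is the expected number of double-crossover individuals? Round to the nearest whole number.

Map distances give recombination frequencies of 0.180 and 0.190 for the two intervals.
With interference 0.42 (so coincidence = 0.58), expected double-crossover frequency = 0.180 × 0.190 × 0.58 = 0.01984.
Expected number = 0.01984 × 500 = 9.92 ≈ 10.

10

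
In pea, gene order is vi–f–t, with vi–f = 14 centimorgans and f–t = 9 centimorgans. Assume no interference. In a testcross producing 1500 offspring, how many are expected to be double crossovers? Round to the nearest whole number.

Map distances give recombination frequencies of 0.140 and 0.090 for the two intervals.
With no interference, expected double-crossover frequency = 0.140 × 0.090 = 0.01260.
Expected number = 0.01260 × 1500 = 18.90 ≈ 19.

19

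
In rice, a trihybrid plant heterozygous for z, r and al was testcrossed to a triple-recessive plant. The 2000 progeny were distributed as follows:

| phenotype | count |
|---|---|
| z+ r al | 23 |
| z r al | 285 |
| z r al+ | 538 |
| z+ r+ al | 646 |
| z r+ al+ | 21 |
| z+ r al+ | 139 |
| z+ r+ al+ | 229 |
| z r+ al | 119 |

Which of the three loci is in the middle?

The two most frequent reciprocal classes, z r al+ and z+ r+ al, are the parental types, so the F1 was z r al+ / z+ r+ al.
The two rarest classes, z r+ al+ and z+ r al, are the double crossovers. Comparing them with the parentals, only the r allele has switched, so r is the middle locus and the order is al – r – z.

r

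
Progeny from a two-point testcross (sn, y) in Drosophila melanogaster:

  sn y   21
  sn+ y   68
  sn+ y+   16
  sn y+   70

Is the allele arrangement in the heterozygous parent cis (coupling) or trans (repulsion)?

The two most frequent classes are sn+ y (68) and sn y+ (70); these are the parental (non-recombinant) types.
So the F1 carried sn+ y on one chromosome and sn y+ on the other — the recessive alleles are on opposite chromosomes (trans / repulsion).

trans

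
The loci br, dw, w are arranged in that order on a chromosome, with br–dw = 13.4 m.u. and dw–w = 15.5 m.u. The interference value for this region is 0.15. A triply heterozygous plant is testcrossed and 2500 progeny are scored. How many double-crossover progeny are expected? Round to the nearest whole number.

44

Map distances give recombination frequencies of 0.134 and 0.155 for the two intervals.
With interference 0.15 (so coincidence = 0.85), expected double-crossover frequency = 0.134 × 0.155 × 0.85 = 0.01765.
Expected number = 0.01765 × 2500 = 44.14 ≈ 44.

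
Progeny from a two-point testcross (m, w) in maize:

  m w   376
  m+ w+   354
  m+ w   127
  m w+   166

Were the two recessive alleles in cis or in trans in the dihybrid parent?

cis

The two most frequent classes are m+ w+ (354) and m w (376); these are the parental (non-recombinant) types.
So the F1 carried m+ w+ on one chromosome and m w on the other — the recessive alleles are on the same chromosome (cis / coupling).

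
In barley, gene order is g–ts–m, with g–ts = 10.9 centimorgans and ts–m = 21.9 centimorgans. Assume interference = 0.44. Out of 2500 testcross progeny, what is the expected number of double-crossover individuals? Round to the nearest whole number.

33

Map distances give recombination frequencies of 0.109 and 0.219 for the two intervals.
With interference 0.44 (so coincidence = 0.56), expected double-crossover frequency = 0.109 × 0.219 × 0.56 = 0.01337.
Expected number = 0.01337 × 2500 = 33.42 ≈ 33.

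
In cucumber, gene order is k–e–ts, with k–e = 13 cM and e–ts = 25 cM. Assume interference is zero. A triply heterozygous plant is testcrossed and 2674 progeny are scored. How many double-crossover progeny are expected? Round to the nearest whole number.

Map distances give recombination frequencies of 0.130 and 0.250 for the two intervals.
With no interference, expected double-crossover frequency = 0.130 × 0.250 = 0.03250.
Expected number = 0.03250 × 2674 = 86.91 ≈ 87.

87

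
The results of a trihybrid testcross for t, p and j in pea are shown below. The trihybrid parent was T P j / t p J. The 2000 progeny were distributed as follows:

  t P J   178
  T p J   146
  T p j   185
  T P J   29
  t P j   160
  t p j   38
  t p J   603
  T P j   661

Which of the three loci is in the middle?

The two rarest classes, T P J and t p j, are the double crossovers. Comparing them with the parentals, only the j allele has switched, so j is the middle locus and the order is t – j – p.

j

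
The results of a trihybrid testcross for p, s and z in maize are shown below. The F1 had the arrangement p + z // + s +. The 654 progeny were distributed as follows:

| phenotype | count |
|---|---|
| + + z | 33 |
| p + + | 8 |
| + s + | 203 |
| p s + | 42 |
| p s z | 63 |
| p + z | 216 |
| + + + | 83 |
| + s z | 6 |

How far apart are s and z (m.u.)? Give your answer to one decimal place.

24.5 m.u.

The two rarest classes, p + + and + s z, are the double crossovers. Comparing them with the parentals, only the z allele has switched, so z is the middle locus and the order is s – z – p.
Crossovers in the s–z interval produce the single-crossover classes p s z and + + + (63 + 83 = 146) plus the double crossovers (14).
RF(s–z) = (146 + 14) / 654 = 160/654 = 0.2446 → 24.5 m.u.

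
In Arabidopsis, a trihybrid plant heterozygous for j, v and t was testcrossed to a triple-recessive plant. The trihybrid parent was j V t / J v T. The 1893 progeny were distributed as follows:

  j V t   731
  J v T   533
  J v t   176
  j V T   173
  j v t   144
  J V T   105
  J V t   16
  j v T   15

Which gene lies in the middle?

j

The two rarest classes, J V t and j v T, are the double crossovers. Comparing them with the parentals, only the j allele has switched, so j is the middle locus and the order is t – j – v.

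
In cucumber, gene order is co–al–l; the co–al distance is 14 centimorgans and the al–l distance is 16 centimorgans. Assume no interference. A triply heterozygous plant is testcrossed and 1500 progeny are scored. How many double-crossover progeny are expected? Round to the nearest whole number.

Map distances give recombination frequencies of 0.140 and 0.160 for the two intervals.
With no interference, expected double-crossover frequency = 0.140 × 0.160 = 0.02240.
Expected number = 0.02240 × 1500 = 33.60 ≈ 34.

34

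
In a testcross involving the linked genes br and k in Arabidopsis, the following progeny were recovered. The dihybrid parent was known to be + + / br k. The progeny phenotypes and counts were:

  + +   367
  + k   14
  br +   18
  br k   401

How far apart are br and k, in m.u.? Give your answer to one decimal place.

4.0 m.u.

The recombinant classes are + k and br +: 14 + 18 = 32.
Recombination frequency = 32/800 = 0.0400 ≈ 4.0%, i.e. 4.0 m.u.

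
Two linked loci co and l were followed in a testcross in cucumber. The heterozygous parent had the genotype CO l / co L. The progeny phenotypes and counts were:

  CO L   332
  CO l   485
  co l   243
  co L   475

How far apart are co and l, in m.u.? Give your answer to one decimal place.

The recombinant classes are CO L and co l: 332 + 243 = 575.
Recombination frequency = 575/1535 = 0.3746 ≈ 37.5%, i.e. 37.5 m.u.

37.5 m.u.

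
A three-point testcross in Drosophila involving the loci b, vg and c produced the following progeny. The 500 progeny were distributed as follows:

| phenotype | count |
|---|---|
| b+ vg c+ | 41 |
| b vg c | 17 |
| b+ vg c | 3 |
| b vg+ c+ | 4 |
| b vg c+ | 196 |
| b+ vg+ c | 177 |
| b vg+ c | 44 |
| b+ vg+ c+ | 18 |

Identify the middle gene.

The two most frequent reciprocal classes, b+ vg+ c and b vg c+, are the parental types, so the F1 was b+ vg+ c / b vg c+.
The two rarest classes, b+ vg c and b vg+ c+, are the double crossovers. Comparing them with the parentals, only the vg allele has switched, so vg is the middle locus and the order is b – vg – c.

vg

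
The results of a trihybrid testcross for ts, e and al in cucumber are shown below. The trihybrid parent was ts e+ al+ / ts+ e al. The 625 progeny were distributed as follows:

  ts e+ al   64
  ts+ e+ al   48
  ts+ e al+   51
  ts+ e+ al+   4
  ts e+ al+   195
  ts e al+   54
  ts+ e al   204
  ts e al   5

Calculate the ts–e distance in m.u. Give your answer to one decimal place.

17.8 m.u.

The two rarest classes, ts+ e+ al+ and ts e al, are the double crossovers. Comparing them with the parentals, only the ts allele has switched, so ts is the middle locus and the order is e – ts – al.
Crossovers in the e–ts interval produce the single-crossover classes ts e al+ and ts+ e+ al (54 + 48 = 102) plus the double crossovers (9).
RF(e–ts) = (102 + 9) / 625 = 111/625 = 0.1776 → 17.8 m.u.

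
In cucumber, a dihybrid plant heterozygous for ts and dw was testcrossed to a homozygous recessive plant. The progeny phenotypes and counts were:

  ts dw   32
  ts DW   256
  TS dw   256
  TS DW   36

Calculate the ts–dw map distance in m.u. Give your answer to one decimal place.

The two most frequent classes, TS dw (256) and ts DW (256), are the parental types, so the F1 was TS dw / ts DW.
The recombinant classes are TS DW and ts dw: 36 + 32 = 68.
Recombination frequency = 68/580 = 0.1172 ≈ 11.7%, i.e. 11.7 m.u.

11.7 m.u.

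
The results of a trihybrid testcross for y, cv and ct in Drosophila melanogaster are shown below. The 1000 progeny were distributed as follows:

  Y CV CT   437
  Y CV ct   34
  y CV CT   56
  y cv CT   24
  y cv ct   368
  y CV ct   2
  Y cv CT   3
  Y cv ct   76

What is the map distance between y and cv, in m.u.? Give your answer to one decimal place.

The two most frequent reciprocal classes, Y CV CT and y cv ct, are the parental types, so the F1 was Y CV CT / y cv ct.
The two rarest classes, Y cv CT and y CV ct, are the double crossovers. Comparing them with the parentals, only the cv allele has switched, so cv is the middle locus and the order is ct – cv – y.
Crossovers in the cv–y interval produce the single-crossover classes y CV CT and Y cv ct (56 + 76 = 132) plus the double crossovers (5).
RF(cv–y) = (132 + 5) / 1000 = 137/1000 = 0.1370 → 13.7 m.u.

13.7 m.u.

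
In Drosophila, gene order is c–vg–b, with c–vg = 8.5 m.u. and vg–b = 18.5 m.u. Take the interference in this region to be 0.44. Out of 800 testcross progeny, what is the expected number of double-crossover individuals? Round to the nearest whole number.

7

Map distances give recombination frequencies of 0.085 and 0.185 for the two intervals.
With interference 0.44 (so coincidence = 0.56), expected double-crossover frequency = 0.085 × 0.185 × 0.56 = 0.00881.
Expected number = 0.00881 × 800 = 7.04 ≈ 7.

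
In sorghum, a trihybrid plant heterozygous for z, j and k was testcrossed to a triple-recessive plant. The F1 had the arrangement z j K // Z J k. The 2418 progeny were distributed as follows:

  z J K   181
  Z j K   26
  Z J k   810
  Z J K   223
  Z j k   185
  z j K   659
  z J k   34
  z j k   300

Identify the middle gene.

z

The two rarest classes, Z j K and z J k, are the double crossovers. Comparing them with the parentals, only the z allele has switched, so z is the middle locus and the order is k – z – j.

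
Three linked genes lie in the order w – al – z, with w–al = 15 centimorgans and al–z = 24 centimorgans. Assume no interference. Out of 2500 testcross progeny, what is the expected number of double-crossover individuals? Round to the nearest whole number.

90

Map distances give recombination frequencies of 0.150 and 0.240 for the two intervals.
With no interference, expected double-crossover frequency = 0.150 × 0.240 = 0.03600.
Expected number = 0.03600 × 2500 = 90.00 ≈ 90.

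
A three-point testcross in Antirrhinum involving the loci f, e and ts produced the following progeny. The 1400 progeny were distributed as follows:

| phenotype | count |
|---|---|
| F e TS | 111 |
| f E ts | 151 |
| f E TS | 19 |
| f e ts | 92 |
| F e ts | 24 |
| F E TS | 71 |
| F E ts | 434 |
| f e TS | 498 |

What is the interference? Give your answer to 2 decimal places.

0.04

The two most frequent reciprocal classes, F E ts and f e TS, are the parental types, so the F1 was F E ts / f e TS.
The two rarest classes, F e ts and f E TS, are the double crossovers. Comparing them with the parentals, only the e allele has switched, so e is the middle locus and the order is f – e – ts.
f–e: (262 + 43)/1400 = 0.2179; e–ts: (163 + 43)/1400 = 0.1471.
Expected DCO frequency = 0.2179 × 0.1471 ≈ 0.03205; observed = 43/1400 ≈ 0.03071.
Coefficient of coincidence = 0.03071/0.03205 ≈ 0.96; interference = 1 − 0.96 = 0.04.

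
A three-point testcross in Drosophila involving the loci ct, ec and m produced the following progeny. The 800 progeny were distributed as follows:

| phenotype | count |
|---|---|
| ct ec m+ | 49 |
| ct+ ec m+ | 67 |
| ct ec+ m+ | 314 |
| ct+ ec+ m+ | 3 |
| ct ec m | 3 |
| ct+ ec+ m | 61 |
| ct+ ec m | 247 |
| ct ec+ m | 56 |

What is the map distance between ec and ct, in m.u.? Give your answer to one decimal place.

14.5 m.u.

The two most frequent reciprocal classes, ct ec+ m+ and ct+ ec m, are the parental types, so the F1 was ct ec+ m+ / ct+ ec m.
The two rarest classes, ct+ ec+ m+ and ct ec m, are the double crossovers. Comparing them with the parentals, only the ct allele has switched, so ct is the middle locus and the order is m – ct – ec.
Crossovers in the ct–ec interval produce the single-crossover classes ct ec m+ and ct+ ec+ m (49 + 61 = 110) plus the double crossovers (6).
RF(ct–ec) = (110 + 6) / 800 = 116/800 = 0.1450 → 14.5 m.u.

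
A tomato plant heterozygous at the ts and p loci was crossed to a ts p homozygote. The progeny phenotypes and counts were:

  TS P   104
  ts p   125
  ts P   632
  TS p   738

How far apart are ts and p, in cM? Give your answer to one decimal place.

The two most frequent classes, TS p (738) and ts P (632), are the parental types, so the F1 was TS p / ts P.
The recombinant classes are TS P and ts p: 104 + 125 = 229.
Recombination frequency = 229/1599 = 0.1432 ≈ 14.3%, i.e. 14.3 cM.

14.3 cM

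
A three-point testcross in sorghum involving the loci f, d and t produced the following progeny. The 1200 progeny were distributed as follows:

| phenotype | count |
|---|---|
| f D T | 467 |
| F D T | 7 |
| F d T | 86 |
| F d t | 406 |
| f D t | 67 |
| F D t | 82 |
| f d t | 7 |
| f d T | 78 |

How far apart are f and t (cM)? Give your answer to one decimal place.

13.9 cM

The two most frequent reciprocal classes, f D T and F d t, are the parental types, so the F1 was f D T / F d t.
The two rarest classes, F D T and f d t, are the double crossovers. Comparing them with the parentals, only the f allele has switched, so f is the middle locus and the order is t – f – d.
Crossovers in the t–f interval produce the single-crossover classes f D t and F d T (67 + 86 = 153) plus the double crossovers (14).
RF(t–f) = (153 + 14) / 1200 = 167/1200 = 0.1392 → 13.9 cM.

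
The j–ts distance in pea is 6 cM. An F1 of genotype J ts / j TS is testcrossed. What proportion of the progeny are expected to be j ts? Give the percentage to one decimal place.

A map distance of 6 cM corresponds to a recombination frequency of 0.060.
The F1 is J ts / j TS, so j ts is a recombinant gamete class with expected frequency r/2 = 0.060/2 = 0.0300.
That is 0.0300 = 3.0% of the progeny.

3.0%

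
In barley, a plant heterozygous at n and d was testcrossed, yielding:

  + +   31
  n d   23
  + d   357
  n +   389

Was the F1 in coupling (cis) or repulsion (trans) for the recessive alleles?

The two most frequent classes are + d (357) and n + (389); these are the parental (non-recombinant) types.
So the F1 carried + d on one chromosome and n + on the other — the recessive alleles are on opposite chromosomes (trans / repulsion).

trans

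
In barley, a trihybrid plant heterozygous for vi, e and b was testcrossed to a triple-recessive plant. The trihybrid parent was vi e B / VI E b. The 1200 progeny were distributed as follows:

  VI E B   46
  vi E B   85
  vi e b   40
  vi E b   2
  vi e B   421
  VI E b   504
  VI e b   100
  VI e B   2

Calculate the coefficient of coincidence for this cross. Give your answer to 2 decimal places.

0.28

The two rarest classes, VI e B and vi E b, are the double crossovers. Comparing them with the parentals, only the vi allele has switched, so vi is the middle locus and the order is b – vi – e.
b–vi: (86 + 4)/1200 = 0.0750; vi–e: (185 + 4)/1200 = 0.1575.
Expected DCO frequency = 0.0750 × 0.1575 ≈ 0.01181; observed = 4/1200 ≈ 0.00333.
Coefficient of coincidence = 0.00333/0.01181 ≈ 0.28.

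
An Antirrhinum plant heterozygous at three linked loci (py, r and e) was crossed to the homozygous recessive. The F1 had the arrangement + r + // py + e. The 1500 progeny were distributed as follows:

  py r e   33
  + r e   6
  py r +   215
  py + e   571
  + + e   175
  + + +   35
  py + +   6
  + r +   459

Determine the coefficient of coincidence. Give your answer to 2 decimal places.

The two rarest classes, + r e and py + +, are the double crossovers. Comparing them with the parentals, only the e allele has switched, so e is the middle locus and the order is r – e – py.
r–e: (68 + 12)/1500 = 0.0533; e–py: (390 + 12)/1500 = 0.2680.
Expected DCO frequency = 0.0533 × 0.2680 ≈ 0.01428; observed = 12/1500 ≈ 0.00800.
Coefficient of coincidence = 0.00800/0.01428 ≈ 0.56.

0.56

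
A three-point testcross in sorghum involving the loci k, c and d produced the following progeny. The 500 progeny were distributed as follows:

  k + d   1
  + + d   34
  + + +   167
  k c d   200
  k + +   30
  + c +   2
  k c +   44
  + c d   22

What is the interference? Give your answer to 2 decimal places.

The two most frequent reciprocal classes, + + + and k c d, are the parental types, so the F1 was + + + / k c d.
The two rarest classes, + c + and k + d, are the double crossovers. Comparing them with the parentals, only the c allele has switched, so c is the middle locus and the order is d – c – k.
d–c: (78 + 3)/500 = 0.1620; c–k: (52 + 3)/500 = 0.1100.
Expected DCO frequency = 0.1620 × 0.1100 ≈ 0.01782; observed = 3/500 ≈ 0.00600.
Coefficient of coincidence = 0.00600/0.01782 ≈ 0.34; interference = 1 − 0.34 = 0.66.

0.66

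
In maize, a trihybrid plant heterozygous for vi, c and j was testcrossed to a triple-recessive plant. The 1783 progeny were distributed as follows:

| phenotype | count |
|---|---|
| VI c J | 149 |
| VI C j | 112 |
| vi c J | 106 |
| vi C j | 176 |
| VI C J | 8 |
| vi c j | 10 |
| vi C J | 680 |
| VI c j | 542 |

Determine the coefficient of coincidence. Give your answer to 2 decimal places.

The two most frequent reciprocal classes, VI c j and vi C J, are the parental types, so the F1 was VI c j / vi C J.
The two rarest classes, vi c j and VI C J, are the double crossovers. Comparing them with the parentals, only the vi allele has switched, so vi is the middle locus and the order is j – vi – c.
j–vi: (325 + 18)/1783 = 0.1924; vi–c: (218 + 18)/1783 = 0.1324.
Expected DCO frequency = 0.1924 × 0.1324 ≈ 0.02547; observed = 18/1783 ≈ 0.01010.
Coefficient of coincidence = 0.01010/0.02547 ≈ 0.40.

0.40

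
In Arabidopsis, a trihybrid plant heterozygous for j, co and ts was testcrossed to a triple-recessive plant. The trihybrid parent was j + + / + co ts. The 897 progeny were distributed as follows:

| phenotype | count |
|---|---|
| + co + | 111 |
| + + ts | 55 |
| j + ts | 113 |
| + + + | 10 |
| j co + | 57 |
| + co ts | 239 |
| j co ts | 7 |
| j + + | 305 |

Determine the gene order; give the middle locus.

j

The two rarest classes, + + + and j co ts, are the double crossovers. Comparing them with the parentals, only the j allele has switched, so j is the middle locus and the order is co – j – ts.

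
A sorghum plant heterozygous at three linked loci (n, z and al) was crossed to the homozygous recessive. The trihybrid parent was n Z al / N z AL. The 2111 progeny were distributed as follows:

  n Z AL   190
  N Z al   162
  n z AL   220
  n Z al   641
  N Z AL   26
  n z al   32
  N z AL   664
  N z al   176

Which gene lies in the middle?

z

The two rarest classes, n z al and N Z AL, are the double crossovers. Comparing them with the parentals, only the z allele has switched, so z is the middle locus and the order is al – z – n.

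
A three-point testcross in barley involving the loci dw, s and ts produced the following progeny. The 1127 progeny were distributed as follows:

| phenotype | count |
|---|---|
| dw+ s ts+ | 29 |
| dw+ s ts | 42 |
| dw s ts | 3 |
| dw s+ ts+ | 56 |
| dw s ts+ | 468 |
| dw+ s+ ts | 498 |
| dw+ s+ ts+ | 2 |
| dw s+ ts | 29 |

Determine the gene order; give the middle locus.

The two most frequent reciprocal classes, dw+ s+ ts and dw s ts+, are the parental types, so the F1 was dw+ s+ ts / dw s ts+.
The two rarest classes, dw+ s+ ts+ and dw s ts, are the double crossovers. Comparing them with the parentals, only the ts allele has switched, so ts is the middle locus and the order is s – ts – dw.

ts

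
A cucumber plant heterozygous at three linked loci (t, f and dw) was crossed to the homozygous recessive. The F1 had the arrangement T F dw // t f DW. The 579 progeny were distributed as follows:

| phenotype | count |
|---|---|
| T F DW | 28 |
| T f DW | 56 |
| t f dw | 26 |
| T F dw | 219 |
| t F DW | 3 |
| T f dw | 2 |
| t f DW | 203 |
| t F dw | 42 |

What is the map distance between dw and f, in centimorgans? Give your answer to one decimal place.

10.2 centimorgans

The two rarest classes, T f dw and t F DW, are the double crossovers. Comparing them with the parentals, only the f allele has switched, so f is the middle locus and the order is t – f – dw.
Crossovers in the f–dw interval produce the single-crossover classes T F DW and t f dw (28 + 26 = 54) plus the double crossovers (5).
RF(f–dw) = (54 + 5) / 579 = 59/579 = 0.1019 → 10.2 centimorgans.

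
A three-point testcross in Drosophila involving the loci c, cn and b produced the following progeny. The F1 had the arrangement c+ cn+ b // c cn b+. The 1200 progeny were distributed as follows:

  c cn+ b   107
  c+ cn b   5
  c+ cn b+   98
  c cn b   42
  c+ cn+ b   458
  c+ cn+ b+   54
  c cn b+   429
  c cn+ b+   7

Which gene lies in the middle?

cn

The two rarest classes, c+ cn b and c cn+ b+, are the double crossovers. Comparing them with the parentals, only the cn allele has switched, so cn is the middle locus and the order is b – cn – c.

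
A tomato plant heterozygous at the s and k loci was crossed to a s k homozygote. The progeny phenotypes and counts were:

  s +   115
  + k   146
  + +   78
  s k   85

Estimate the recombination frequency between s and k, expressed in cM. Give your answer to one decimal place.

The two most frequent classes, + k (146) and s + (115), are the parental types, so the F1 was + k / s +.
The recombinant classes are + + and s k: 78 + 85 = 163.
Recombination frequency = 163/424 = 0.3844 ≈ 38.4%, i.e. 38.4 cM.

38.4 cM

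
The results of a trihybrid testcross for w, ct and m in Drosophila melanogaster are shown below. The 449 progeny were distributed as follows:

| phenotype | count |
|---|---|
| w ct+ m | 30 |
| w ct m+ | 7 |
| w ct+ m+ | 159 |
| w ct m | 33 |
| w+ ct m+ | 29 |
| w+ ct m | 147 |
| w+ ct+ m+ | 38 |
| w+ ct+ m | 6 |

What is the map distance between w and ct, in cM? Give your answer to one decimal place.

18.7 cM

The two most frequent reciprocal classes, w+ ct m and w ct+ m+, are the parental types, so the F1 was w+ ct m / w ct+ m+.
The two rarest classes, w+ ct+ m and w ct m+, are the double crossovers. Comparing them with the parentals, only the ct allele has switched, so ct is the middle locus and the order is w – ct – m.
Crossovers in the w–ct interval produce the single-crossover classes w ct m and w+ ct+ m+ (33 + 38 = 71) plus the double crossovers (13).
RF(w–ct) = (71 + 13) / 449 = 84/449 = 0.1871 → 18.7 cM.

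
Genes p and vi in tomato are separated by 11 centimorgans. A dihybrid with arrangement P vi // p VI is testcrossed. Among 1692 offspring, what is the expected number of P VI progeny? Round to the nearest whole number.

93

A map distance of 11 centimorgans corresponds to a recombination frequency of 0.110.
The F1 is P vi / p VI, so P VI is a recombinant gamete class with expected frequency r/2 = 0.110/2 = 0.0550.
Expected number = 0.0550 × 1692 = 93.06 ≈ 93.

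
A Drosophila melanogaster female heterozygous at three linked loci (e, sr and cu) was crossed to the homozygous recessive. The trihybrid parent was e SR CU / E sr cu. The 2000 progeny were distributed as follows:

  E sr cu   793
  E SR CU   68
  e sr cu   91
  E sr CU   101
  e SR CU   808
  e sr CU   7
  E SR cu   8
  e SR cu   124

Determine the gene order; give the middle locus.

sr

The two rarest classes, e sr CU and E SR cu, are the double crossovers. Comparing them with the parentals, only the sr allele has switched, so sr is the middle locus and the order is e – sr – cu.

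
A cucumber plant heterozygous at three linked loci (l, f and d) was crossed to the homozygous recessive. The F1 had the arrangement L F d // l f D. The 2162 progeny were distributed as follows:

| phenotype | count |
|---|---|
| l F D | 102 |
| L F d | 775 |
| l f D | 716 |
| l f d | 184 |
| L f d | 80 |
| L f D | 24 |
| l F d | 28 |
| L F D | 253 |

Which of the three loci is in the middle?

The two rarest classes, l F d and L f D, are the double crossovers. Comparing them with the parentals, only the l allele has switched, so l is the middle locus and the order is f – l – d.

l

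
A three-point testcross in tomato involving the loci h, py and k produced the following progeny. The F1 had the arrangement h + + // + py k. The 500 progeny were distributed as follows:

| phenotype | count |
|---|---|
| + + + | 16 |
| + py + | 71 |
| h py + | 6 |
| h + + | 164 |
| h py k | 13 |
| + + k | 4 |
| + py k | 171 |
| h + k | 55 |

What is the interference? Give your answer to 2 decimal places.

0.06

The two rarest classes, h py + and + + k, are the double crossovers. Comparing them with the parentals, only the py allele has switched, so py is the middle locus and the order is h – py – k.
h–py: (29 + 10)/500 = 0.0780; py–k: (126 + 10)/500 = 0.2720.
Expected DCO frequency = 0.0780 × 0.2720 ≈ 0.02122; observed = 10/500 ≈ 0.02000.
Coefficient of coincidence = 0.02000/0.02122 ≈ 0.94; interference = 1 − 0.94 = 0.06.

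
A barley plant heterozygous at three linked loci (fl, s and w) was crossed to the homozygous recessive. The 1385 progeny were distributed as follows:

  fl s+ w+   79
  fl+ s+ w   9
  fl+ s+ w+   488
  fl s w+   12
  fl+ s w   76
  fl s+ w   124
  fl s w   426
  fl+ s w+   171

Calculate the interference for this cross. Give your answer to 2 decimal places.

0.48

The two most frequent reciprocal classes, fl s w and fl+ s+ w+, are the parental types, so the F1 was fl s w / fl+ s+ w+.
The two rarest classes, fl s w+ and fl+ s+ w, are the double crossovers. Comparing them with the parentals, only the w allele has switched, so w is the middle locus and the order is s – w – fl.
s–w: (295 + 21)/1385 = 0.2282; w–fl: (155 + 21)/1385 = 0.1271.
Expected DCO frequency = 0.2282 × 0.1271 ≈ 0.02900; observed = 21/1385 ≈ 0.01516.
Coefficient of coincidence = 0.01516/0.02900 ≈ 0.52; interference = 1 − 0.52 = 0.48.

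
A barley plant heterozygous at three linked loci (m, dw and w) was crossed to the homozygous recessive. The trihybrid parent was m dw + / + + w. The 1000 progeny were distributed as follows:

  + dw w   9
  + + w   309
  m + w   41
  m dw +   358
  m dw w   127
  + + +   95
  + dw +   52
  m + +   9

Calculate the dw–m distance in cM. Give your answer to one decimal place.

11.1 cM

The two rarest classes, m + + and + dw w, are the double crossovers. Comparing them with the parentals, only the dw allele has switched, so dw is the middle locus and the order is m – dw – w.
Crossovers in the m–dw interval produce the single-crossover classes + dw + and m + w (52 + 41 = 93) plus the double crossovers (18).
RF(m–dw) = (93 + 18) / 1000 = 111/1000 = 0.1110 → 11.1 cM.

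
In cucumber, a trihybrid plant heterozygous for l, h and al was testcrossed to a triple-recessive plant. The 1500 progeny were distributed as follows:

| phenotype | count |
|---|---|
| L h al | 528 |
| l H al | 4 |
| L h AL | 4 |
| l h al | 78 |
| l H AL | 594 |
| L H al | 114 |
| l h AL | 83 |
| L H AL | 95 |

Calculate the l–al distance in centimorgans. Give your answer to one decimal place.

12.1 centimorgans

The two most frequent reciprocal classes, L h al and l H AL, are the parental types, so the F1 was L h al / l H AL.
The two rarest classes, L h AL and l H al, are the double crossovers. Comparing them with the parentals, only the al allele has switched, so al is the middle locus and the order is l – al – h.
Crossovers in the l–al interval produce the single-crossover classes l h al and L H AL (78 + 95 = 173) plus the double crossovers (8).
RF(l–al) = (173 + 8) / 1500 = 181/1500 = 0.1207 → 12.1 centimorgans.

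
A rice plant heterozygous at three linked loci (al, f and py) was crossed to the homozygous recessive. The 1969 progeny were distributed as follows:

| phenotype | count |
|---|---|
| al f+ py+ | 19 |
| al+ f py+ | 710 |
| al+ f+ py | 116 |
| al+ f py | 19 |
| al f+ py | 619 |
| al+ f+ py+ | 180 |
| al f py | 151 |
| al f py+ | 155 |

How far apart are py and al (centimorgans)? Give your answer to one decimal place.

15.7 centimorgans

The two most frequent reciprocal classes, al f+ py and al+ f py+, are the parental types, so the F1 was al f+ py / al+ f py+.
The two rarest classes, al f+ py+ and al+ f py, are the double crossovers. Comparing them with the parentals, only the py allele has switched, so py is the middle locus and the order is al – py – f.
Crossovers in the al–py interval produce the single-crossover classes al+ f+ py and al f py+ (116 + 155 = 271) plus the double crossovers (38).
RF(al–py) = (271 + 38) / 1969 = 309/1969 = 0.1569 → 15.7 centimorgans.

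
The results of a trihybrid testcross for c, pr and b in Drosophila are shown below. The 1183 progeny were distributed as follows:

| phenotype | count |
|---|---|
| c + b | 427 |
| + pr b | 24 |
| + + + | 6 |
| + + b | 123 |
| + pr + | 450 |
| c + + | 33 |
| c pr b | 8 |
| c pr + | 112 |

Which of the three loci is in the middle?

The two most frequent reciprocal classes, + pr + and c + b, are the parental types, so the F1 was + pr + / c + b.
The two rarest classes, + + + and c pr b, are the double crossovers. Comparing them with the parentals, only the pr allele has switched, so pr is the middle locus and the order is c – pr – b.

pr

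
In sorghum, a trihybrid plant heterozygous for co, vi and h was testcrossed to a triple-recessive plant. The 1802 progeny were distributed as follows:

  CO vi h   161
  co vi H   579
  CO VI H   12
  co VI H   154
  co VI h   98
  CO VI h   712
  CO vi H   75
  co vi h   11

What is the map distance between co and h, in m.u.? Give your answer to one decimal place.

10.9 m.u.

The two most frequent reciprocal classes, CO VI h and co vi H, are the parental types, so the F1 was CO VI h / co vi H.
The two rarest classes, CO VI H and co vi h, are the double crossovers. Comparing them with the parentals, only the h allele has switched, so h is the middle locus and the order is vi – h – co.
Crossovers in the h–co interval produce the single-crossover classes co VI h and CO vi H (98 + 75 = 173) plus the double crossovers (23).
RF(h–co) = (173 + 23) / 1802 = 196/1802 = 0.1088 → 10.9 m.u.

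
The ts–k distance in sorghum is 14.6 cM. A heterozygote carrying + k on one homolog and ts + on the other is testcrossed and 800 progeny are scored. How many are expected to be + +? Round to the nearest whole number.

58

A map distance of 14.6 cM corresponds to a recombination frequency of 0.146.
The F1 is + k / ts +, so + + is a recombinant gamete class with expected frequency r/2 = 0.146/2 = 0.0730.
Expected number = 0.0730 × 800 = 58.40 ≈ 58.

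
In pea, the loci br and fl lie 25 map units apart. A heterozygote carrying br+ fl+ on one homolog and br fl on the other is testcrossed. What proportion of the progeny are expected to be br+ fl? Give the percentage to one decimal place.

A map distance of 25 map units corresponds to a recombination frequency of 0.250.
The F1 is br+ fl+ / br fl, so br+ fl is a recombinant gamete class with expected frequency r/2 = 0.250/2 = 0.1250.
That is 0.1250 = 12.5% of the progeny.

12.5%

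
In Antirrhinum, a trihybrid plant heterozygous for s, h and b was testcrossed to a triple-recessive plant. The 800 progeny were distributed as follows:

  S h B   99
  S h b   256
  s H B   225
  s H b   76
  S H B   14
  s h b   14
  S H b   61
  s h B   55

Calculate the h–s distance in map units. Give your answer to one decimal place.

18.0 map units

The two most frequent reciprocal classes, S h b and s H B, are the parental types, so the F1 was S h b / s H B.
The two rarest classes, s h b and S H B, are the double crossovers. Comparing them with the parentals, only the s allele has switched, so s is the middle locus and the order is h – s – b.
Crossovers in the h–s interval produce the single-crossover classes S H b and s h B (61 + 55 = 116) plus the double crossovers (28).
RF(h–s) = (116 + 28) / 800 = 144/800 = 0.1800 → 18.0 map units.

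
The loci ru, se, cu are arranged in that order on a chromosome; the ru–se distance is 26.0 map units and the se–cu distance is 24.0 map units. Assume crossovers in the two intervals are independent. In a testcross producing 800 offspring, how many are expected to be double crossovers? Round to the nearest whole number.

Map distances give recombination frequencies of 0.260 and 0.240 for the two intervals.
With no interference, expected double-crossover frequency = 0.260 × 0.240 = 0.06240.
Expected number = 0.06240 × 800 = 49.92 ≈ 50.

50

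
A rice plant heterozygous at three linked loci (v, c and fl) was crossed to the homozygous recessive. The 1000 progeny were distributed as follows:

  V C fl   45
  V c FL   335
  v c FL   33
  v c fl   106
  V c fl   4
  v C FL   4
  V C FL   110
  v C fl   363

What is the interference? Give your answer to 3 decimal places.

The two most frequent reciprocal classes, v C fl and V c FL, are the parental types, so the F1 was v C fl / V c FL.
The two rarest classes, v C FL and V c fl, are the double crossovers. Comparing them with the parentals, only the fl allele has switched, so fl is the middle locus and the order is c – fl – v.
c–fl: (216 + 8)/1000 = 0.2240; fl–v: (78 + 8)/1000 = 0.0860.
Expected DCO frequency = 0.2240 × 0.0860 ≈ 0.01926; observed = 8/1000 ≈ 0.00800.
Coefficient of coincidence = 0.00800/0.01926 ≈ 0.415; interference = 1 − 0.415 = 0.585.

0.585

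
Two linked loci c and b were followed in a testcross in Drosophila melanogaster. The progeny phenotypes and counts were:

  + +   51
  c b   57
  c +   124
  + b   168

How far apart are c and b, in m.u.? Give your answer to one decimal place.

27.0 m.u.

The two most frequent classes, + b (168) and c + (124), are the parental types, so the F1 was + b / c +.
The recombinant classes are + + and c b: 51 + 57 = 108.
Recombination frequency = 108/400 = 0.2700 ≈ 27.0%, i.e. 27.0 m.u.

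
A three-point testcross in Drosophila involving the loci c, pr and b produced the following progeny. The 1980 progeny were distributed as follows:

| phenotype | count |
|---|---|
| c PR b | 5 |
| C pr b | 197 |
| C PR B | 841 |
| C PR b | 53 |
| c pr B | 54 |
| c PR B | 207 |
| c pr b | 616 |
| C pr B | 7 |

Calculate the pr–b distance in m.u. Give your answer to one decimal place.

6.0 m.u.

The two most frequent reciprocal classes, c pr b and C PR B, are the parental types, so the F1 was c pr b / C PR B.
The two rarest classes, c PR b and C pr B, are the double crossovers. Comparing them with the parentals, only the pr allele has switched, so pr is the middle locus and the order is c – pr – b.
Crossovers in the pr–b interval produce the single-crossover classes c pr B and C PR b (54 + 53 = 107) plus the double crossovers (12).
RF(pr–b) = (107 + 12) / 1980 = 119/1980 = 0.0601 → 6.0 m.u.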